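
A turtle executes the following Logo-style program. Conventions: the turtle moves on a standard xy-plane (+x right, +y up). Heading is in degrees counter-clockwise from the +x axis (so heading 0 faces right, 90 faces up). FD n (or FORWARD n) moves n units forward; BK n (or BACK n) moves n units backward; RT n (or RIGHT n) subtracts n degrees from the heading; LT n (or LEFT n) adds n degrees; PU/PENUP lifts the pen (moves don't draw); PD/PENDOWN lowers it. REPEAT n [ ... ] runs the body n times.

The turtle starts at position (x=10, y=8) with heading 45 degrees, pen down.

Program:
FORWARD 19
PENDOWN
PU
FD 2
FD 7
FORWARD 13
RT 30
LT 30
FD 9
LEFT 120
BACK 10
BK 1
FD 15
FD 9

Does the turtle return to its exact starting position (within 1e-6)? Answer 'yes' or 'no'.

Executing turtle program step by step:
Start: pos=(10,8), heading=45, pen down
FD 19: (10,8) -> (23.435,21.435) [heading=45, draw]
PD: pen down
PU: pen up
FD 2: (23.435,21.435) -> (24.849,22.849) [heading=45, move]
FD 7: (24.849,22.849) -> (29.799,27.799) [heading=45, move]
FD 13: (29.799,27.799) -> (38.991,36.991) [heading=45, move]
RT 30: heading 45 -> 15
LT 30: heading 15 -> 45
FD 9: (38.991,36.991) -> (45.355,43.355) [heading=45, move]
LT 120: heading 45 -> 165
BK 10: (45.355,43.355) -> (55.015,40.767) [heading=165, move]
BK 1: (55.015,40.767) -> (55.981,40.508) [heading=165, move]
FD 15: (55.981,40.508) -> (41.492,44.391) [heading=165, move]
FD 9: (41.492,44.391) -> (32.798,46.72) [heading=165, move]
Final: pos=(32.798,46.72), heading=165, 1 segment(s) drawn

Start position: (10, 8)
Final position: (32.798, 46.72)
Distance = 44.933; >= 1e-6 -> NOT closed

Answer: no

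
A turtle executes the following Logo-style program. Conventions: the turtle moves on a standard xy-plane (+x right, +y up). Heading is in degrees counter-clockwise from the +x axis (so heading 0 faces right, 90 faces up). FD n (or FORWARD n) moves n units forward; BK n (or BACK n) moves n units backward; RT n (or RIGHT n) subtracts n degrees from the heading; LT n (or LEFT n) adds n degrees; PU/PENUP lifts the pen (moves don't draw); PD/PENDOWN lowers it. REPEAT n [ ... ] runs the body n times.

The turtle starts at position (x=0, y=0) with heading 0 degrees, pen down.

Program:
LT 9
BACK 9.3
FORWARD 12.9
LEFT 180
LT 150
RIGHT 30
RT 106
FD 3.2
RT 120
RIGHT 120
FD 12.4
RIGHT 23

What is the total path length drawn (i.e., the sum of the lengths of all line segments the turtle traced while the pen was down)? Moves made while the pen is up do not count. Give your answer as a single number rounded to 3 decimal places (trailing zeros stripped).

Executing turtle program step by step:
Start: pos=(0,0), heading=0, pen down
LT 9: heading 0 -> 9
BK 9.3: (0,0) -> (-9.186,-1.455) [heading=9, draw]
FD 12.9: (-9.186,-1.455) -> (3.556,0.563) [heading=9, draw]
LT 180: heading 9 -> 189
LT 150: heading 189 -> 339
RT 30: heading 339 -> 309
RT 106: heading 309 -> 203
FD 3.2: (3.556,0.563) -> (0.61,-0.687) [heading=203, draw]
RT 120: heading 203 -> 83
RT 120: heading 83 -> 323
FD 12.4: (0.61,-0.687) -> (10.513,-8.15) [heading=323, draw]
RT 23: heading 323 -> 300
Final: pos=(10.513,-8.15), heading=300, 4 segment(s) drawn

Segment lengths:
  seg 1: (0,0) -> (-9.186,-1.455), length = 9.3
  seg 2: (-9.186,-1.455) -> (3.556,0.563), length = 12.9
  seg 3: (3.556,0.563) -> (0.61,-0.687), length = 3.2
  seg 4: (0.61,-0.687) -> (10.513,-8.15), length = 12.4
Total = 37.8

Answer: 37.8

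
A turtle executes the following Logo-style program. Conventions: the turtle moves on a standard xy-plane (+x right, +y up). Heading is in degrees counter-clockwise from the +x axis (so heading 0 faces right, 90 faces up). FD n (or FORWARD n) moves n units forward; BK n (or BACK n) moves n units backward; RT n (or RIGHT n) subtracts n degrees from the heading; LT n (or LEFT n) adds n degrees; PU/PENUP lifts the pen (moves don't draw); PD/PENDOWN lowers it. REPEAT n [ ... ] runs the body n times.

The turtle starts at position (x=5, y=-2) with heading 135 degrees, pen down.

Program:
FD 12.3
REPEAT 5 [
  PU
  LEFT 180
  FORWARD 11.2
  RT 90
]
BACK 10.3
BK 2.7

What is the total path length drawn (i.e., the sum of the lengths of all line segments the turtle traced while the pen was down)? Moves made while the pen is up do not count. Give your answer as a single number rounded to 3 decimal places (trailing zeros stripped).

Answer: 12.3

Derivation:
Executing turtle program step by step:
Start: pos=(5,-2), heading=135, pen down
FD 12.3: (5,-2) -> (-3.697,6.697) [heading=135, draw]
REPEAT 5 [
  -- iteration 1/5 --
  PU: pen up
  LT 180: heading 135 -> 315
  FD 11.2: (-3.697,6.697) -> (4.222,-1.222) [heading=315, move]
  RT 90: heading 315 -> 225
  -- iteration 2/5 --
  PU: pen up
  LT 180: heading 225 -> 45
  FD 11.2: (4.222,-1.222) -> (12.142,6.697) [heading=45, move]
  RT 90: heading 45 -> 315
  -- iteration 3/5 --
  PU: pen up
  LT 180: heading 315 -> 135
  FD 11.2: (12.142,6.697) -> (4.222,14.617) [heading=135, move]
  RT 90: heading 135 -> 45
  -- iteration 4/5 --
  PU: pen up
  LT 180: heading 45 -> 225
  FD 11.2: (4.222,14.617) -> (-3.697,6.697) [heading=225, move]
  RT 90: heading 225 -> 135
  -- iteration 5/5 --
  PU: pen up
  LT 180: heading 135 -> 315
  FD 11.2: (-3.697,6.697) -> (4.222,-1.222) [heading=315, move]
  RT 90: heading 315 -> 225
]
BK 10.3: (4.222,-1.222) -> (11.505,6.061) [heading=225, move]
BK 2.7: (11.505,6.061) -> (13.415,7.97) [heading=225, move]
Final: pos=(13.415,7.97), heading=225, 1 segment(s) drawn

Segment lengths:
  seg 1: (5,-2) -> (-3.697,6.697), length = 12.3
Total = 12.3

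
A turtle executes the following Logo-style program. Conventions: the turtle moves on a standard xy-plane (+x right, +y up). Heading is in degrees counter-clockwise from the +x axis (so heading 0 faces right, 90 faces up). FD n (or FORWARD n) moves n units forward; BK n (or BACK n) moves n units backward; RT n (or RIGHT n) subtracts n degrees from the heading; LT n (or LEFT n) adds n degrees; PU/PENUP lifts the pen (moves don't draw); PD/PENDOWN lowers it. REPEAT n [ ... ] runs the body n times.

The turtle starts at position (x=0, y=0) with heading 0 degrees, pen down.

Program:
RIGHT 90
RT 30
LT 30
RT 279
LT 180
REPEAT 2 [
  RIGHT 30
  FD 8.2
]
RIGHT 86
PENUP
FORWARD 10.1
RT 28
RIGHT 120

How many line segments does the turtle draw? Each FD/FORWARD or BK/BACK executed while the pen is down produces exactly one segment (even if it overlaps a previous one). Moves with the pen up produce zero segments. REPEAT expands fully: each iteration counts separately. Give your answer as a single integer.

Answer: 2

Derivation:
Executing turtle program step by step:
Start: pos=(0,0), heading=0, pen down
RT 90: heading 0 -> 270
RT 30: heading 270 -> 240
LT 30: heading 240 -> 270
RT 279: heading 270 -> 351
LT 180: heading 351 -> 171
REPEAT 2 [
  -- iteration 1/2 --
  RT 30: heading 171 -> 141
  FD 8.2: (0,0) -> (-6.373,5.16) [heading=141, draw]
  -- iteration 2/2 --
  RT 30: heading 141 -> 111
  FD 8.2: (-6.373,5.16) -> (-9.311,12.816) [heading=111, draw]
]
RT 86: heading 111 -> 25
PU: pen up
FD 10.1: (-9.311,12.816) -> (-0.158,17.084) [heading=25, move]
RT 28: heading 25 -> 357
RT 120: heading 357 -> 237
Final: pos=(-0.158,17.084), heading=237, 2 segment(s) drawn
Segments drawn: 2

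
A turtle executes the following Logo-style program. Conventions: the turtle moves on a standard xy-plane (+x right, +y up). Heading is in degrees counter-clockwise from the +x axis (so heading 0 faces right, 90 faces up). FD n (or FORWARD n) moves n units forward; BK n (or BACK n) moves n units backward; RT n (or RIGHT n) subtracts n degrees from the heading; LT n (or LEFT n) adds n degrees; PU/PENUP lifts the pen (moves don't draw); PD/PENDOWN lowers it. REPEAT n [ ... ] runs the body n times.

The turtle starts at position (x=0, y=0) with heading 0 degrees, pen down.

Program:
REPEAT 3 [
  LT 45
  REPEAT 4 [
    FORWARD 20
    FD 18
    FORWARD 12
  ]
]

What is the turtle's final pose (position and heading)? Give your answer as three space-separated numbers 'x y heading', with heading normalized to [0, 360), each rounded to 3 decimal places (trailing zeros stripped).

Executing turtle program step by step:
Start: pos=(0,0), heading=0, pen down
REPEAT 3 [
  -- iteration 1/3 --
  LT 45: heading 0 -> 45
  REPEAT 4 [
    -- iteration 1/4 --
    FD 20: (0,0) -> (14.142,14.142) [heading=45, draw]
    FD 18: (14.142,14.142) -> (26.87,26.87) [heading=45, draw]
    FD 12: (26.87,26.87) -> (35.355,35.355) [heading=45, draw]
    -- iteration 2/4 --
    FD 20: (35.355,35.355) -> (49.497,49.497) [heading=45, draw]
    FD 18: (49.497,49.497) -> (62.225,62.225) [heading=45, draw]
    FD 12: (62.225,62.225) -> (70.711,70.711) [heading=45, draw]
    -- iteration 3/4 --
    FD 20: (70.711,70.711) -> (84.853,84.853) [heading=45, draw]
    FD 18: (84.853,84.853) -> (97.581,97.581) [heading=45, draw]
    FD 12: (97.581,97.581) -> (106.066,106.066) [heading=45, draw]
    -- iteration 4/4 --
    FD 20: (106.066,106.066) -> (120.208,120.208) [heading=45, draw]
    FD 18: (120.208,120.208) -> (132.936,132.936) [heading=45, draw]
    FD 12: (132.936,132.936) -> (141.421,141.421) [heading=45, draw]
  ]
  -- iteration 2/3 --
  LT 45: heading 45 -> 90
  REPEAT 4 [
    -- iteration 1/4 --
    FD 20: (141.421,141.421) -> (141.421,161.421) [heading=90, draw]
    FD 18: (141.421,161.421) -> (141.421,179.421) [heading=90, draw]
    FD 12: (141.421,179.421) -> (141.421,191.421) [heading=90, draw]
    -- iteration 2/4 --
    FD 20: (141.421,191.421) -> (141.421,211.421) [heading=90, draw]
    FD 18: (141.421,211.421) -> (141.421,229.421) [heading=90, draw]
    FD 12: (141.421,229.421) -> (141.421,241.421) [heading=90, draw]
    -- iteration 3/4 --
    FD 20: (141.421,241.421) -> (141.421,261.421) [heading=90, draw]
    FD 18: (141.421,261.421) -> (141.421,279.421) [heading=90, draw]
    FD 12: (141.421,279.421) -> (141.421,291.421) [heading=90, draw]
    -- iteration 4/4 --
    FD 20: (141.421,291.421) -> (141.421,311.421) [heading=90, draw]
    FD 18: (141.421,311.421) -> (141.421,329.421) [heading=90, draw]
    FD 12: (141.421,329.421) -> (141.421,341.421) [heading=90, draw]
  ]
  -- iteration 3/3 --
  LT 45: heading 90 -> 135
  REPEAT 4 [
    -- iteration 1/4 --
    FD 20: (141.421,341.421) -> (127.279,355.563) [heading=135, draw]
    FD 18: (127.279,355.563) -> (114.551,368.291) [heading=135, draw]
    FD 12: (114.551,368.291) -> (106.066,376.777) [heading=135, draw]
    -- iteration 2/4 --
    FD 20: (106.066,376.777) -> (91.924,390.919) [heading=135, draw]
    FD 18: (91.924,390.919) -> (79.196,403.647) [heading=135, draw]
    FD 12: (79.196,403.647) -> (70.711,412.132) [heading=135, draw]
    -- iteration 3/4 --
    FD 20: (70.711,412.132) -> (56.569,426.274) [heading=135, draw]
    FD 18: (56.569,426.274) -> (43.841,439.002) [heading=135, draw]
    FD 12: (43.841,439.002) -> (35.355,447.487) [heading=135, draw]
    -- iteration 4/4 --
    FD 20: (35.355,447.487) -> (21.213,461.63) [heading=135, draw]
    FD 18: (21.213,461.63) -> (8.485,474.357) [heading=135, draw]
    FD 12: (8.485,474.357) -> (0,482.843) [heading=135, draw]
  ]
]
Final: pos=(0,482.843), heading=135, 36 segment(s) drawn

Answer: 0 482.843 135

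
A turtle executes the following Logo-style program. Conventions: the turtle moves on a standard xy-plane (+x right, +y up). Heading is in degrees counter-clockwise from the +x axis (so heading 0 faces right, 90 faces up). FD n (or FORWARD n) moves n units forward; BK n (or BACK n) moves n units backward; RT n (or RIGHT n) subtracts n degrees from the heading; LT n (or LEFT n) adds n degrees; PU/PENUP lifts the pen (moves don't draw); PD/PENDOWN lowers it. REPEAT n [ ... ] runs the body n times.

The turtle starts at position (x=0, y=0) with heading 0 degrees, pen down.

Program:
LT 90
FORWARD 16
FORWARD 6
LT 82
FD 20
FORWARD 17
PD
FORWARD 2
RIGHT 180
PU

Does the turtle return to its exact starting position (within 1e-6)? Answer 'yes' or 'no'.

Answer: no

Derivation:
Executing turtle program step by step:
Start: pos=(0,0), heading=0, pen down
LT 90: heading 0 -> 90
FD 16: (0,0) -> (0,16) [heading=90, draw]
FD 6: (0,16) -> (0,22) [heading=90, draw]
LT 82: heading 90 -> 172
FD 20: (0,22) -> (-19.805,24.783) [heading=172, draw]
FD 17: (-19.805,24.783) -> (-36.64,27.149) [heading=172, draw]
PD: pen down
FD 2: (-36.64,27.149) -> (-38.62,27.428) [heading=172, draw]
RT 180: heading 172 -> 352
PU: pen up
Final: pos=(-38.62,27.428), heading=352, 5 segment(s) drawn

Start position: (0, 0)
Final position: (-38.62, 27.428)
Distance = 47.369; >= 1e-6 -> NOT closed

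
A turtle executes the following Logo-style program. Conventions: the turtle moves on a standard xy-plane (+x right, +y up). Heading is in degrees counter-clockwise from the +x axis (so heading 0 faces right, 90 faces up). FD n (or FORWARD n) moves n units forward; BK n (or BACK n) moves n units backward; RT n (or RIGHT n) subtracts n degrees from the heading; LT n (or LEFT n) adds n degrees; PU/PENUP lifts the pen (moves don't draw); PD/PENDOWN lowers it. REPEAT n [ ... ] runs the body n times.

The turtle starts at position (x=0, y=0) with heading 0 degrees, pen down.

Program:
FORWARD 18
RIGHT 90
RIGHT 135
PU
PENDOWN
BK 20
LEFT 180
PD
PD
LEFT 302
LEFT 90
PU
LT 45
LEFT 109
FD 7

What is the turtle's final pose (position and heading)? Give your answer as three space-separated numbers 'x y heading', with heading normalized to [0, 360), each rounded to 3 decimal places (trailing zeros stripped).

Answer: 26.702 -9.737 141

Derivation:
Executing turtle program step by step:
Start: pos=(0,0), heading=0, pen down
FD 18: (0,0) -> (18,0) [heading=0, draw]
RT 90: heading 0 -> 270
RT 135: heading 270 -> 135
PU: pen up
PD: pen down
BK 20: (18,0) -> (32.142,-14.142) [heading=135, draw]
LT 180: heading 135 -> 315
PD: pen down
PD: pen down
LT 302: heading 315 -> 257
LT 90: heading 257 -> 347
PU: pen up
LT 45: heading 347 -> 32
LT 109: heading 32 -> 141
FD 7: (32.142,-14.142) -> (26.702,-9.737) [heading=141, move]
Final: pos=(26.702,-9.737), heading=141, 2 segment(s) drawn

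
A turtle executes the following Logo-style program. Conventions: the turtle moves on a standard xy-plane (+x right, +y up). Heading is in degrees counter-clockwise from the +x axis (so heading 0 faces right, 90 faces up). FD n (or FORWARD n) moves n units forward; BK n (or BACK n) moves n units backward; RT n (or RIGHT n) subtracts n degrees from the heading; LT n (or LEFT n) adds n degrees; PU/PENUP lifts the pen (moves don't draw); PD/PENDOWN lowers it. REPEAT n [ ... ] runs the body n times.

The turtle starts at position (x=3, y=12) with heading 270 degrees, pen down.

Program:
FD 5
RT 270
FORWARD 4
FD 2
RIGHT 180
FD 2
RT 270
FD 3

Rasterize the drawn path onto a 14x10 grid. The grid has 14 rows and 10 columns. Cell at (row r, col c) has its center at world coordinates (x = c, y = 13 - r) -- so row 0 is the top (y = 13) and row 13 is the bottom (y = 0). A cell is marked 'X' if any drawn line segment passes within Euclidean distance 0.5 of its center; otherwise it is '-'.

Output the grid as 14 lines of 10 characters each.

Answer: ----------
---X------
---X------
---X------
---X------
---X------
---XXXXXXX
-------X--
-------X--
-------X--
----------
----------
----------
----------

Derivation:
Segment 0: (3,12) -> (3,7)
Segment 1: (3,7) -> (7,7)
Segment 2: (7,7) -> (9,7)
Segment 3: (9,7) -> (7,7)
Segment 4: (7,7) -> (7,4)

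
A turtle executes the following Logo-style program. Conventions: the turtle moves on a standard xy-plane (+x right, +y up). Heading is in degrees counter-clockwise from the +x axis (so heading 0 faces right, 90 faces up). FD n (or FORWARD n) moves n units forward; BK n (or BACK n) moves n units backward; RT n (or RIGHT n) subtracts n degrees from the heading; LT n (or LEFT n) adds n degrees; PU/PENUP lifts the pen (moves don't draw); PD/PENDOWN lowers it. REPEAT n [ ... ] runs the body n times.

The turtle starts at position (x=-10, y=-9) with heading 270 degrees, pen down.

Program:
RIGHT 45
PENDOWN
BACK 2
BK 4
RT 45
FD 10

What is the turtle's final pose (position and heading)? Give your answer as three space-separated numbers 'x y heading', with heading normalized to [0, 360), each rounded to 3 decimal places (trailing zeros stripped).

Answer: -15.757 -4.757 180

Derivation:
Executing turtle program step by step:
Start: pos=(-10,-9), heading=270, pen down
RT 45: heading 270 -> 225
PD: pen down
BK 2: (-10,-9) -> (-8.586,-7.586) [heading=225, draw]
BK 4: (-8.586,-7.586) -> (-5.757,-4.757) [heading=225, draw]
RT 45: heading 225 -> 180
FD 10: (-5.757,-4.757) -> (-15.757,-4.757) [heading=180, draw]
Final: pos=(-15.757,-4.757), heading=180, 3 segment(s) drawn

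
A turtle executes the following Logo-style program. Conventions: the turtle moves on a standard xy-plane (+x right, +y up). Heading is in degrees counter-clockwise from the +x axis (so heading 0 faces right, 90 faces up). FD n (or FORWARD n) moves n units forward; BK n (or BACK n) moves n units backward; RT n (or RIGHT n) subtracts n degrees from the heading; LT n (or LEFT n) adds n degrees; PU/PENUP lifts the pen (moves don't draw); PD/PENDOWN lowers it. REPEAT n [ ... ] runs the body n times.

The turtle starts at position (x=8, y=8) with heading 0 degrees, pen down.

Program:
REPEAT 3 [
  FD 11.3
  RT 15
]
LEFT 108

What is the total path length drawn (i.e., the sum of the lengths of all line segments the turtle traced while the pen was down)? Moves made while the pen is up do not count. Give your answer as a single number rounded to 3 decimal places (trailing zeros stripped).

Executing turtle program step by step:
Start: pos=(8,8), heading=0, pen down
REPEAT 3 [
  -- iteration 1/3 --
  FD 11.3: (8,8) -> (19.3,8) [heading=0, draw]
  RT 15: heading 0 -> 345
  -- iteration 2/3 --
  FD 11.3: (19.3,8) -> (30.215,5.075) [heading=345, draw]
  RT 15: heading 345 -> 330
  -- iteration 3/3 --
  FD 11.3: (30.215,5.075) -> (40.001,-0.575) [heading=330, draw]
  RT 15: heading 330 -> 315
]
LT 108: heading 315 -> 63
Final: pos=(40.001,-0.575), heading=63, 3 segment(s) drawn

Segment lengths:
  seg 1: (8,8) -> (19.3,8), length = 11.3
  seg 2: (19.3,8) -> (30.215,5.075), length = 11.3
  seg 3: (30.215,5.075) -> (40.001,-0.575), length = 11.3
Total = 33.9

Answer: 33.9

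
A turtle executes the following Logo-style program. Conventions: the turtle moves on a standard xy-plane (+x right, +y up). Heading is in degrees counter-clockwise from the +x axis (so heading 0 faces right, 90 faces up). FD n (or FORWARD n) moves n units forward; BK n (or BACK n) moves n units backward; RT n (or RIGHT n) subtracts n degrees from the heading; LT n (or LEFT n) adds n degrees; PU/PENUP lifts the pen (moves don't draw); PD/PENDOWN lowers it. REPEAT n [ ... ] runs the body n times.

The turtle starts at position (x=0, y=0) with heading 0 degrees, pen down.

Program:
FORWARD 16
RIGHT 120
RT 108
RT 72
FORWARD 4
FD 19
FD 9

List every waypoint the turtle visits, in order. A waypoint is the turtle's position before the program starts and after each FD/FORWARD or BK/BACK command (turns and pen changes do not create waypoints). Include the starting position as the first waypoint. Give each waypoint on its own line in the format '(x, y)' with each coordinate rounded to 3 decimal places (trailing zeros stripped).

Executing turtle program step by step:
Start: pos=(0,0), heading=0, pen down
FD 16: (0,0) -> (16,0) [heading=0, draw]
RT 120: heading 0 -> 240
RT 108: heading 240 -> 132
RT 72: heading 132 -> 60
FD 4: (16,0) -> (18,3.464) [heading=60, draw]
FD 19: (18,3.464) -> (27.5,19.919) [heading=60, draw]
FD 9: (27.5,19.919) -> (32,27.713) [heading=60, draw]
Final: pos=(32,27.713), heading=60, 4 segment(s) drawn
Waypoints (5 total):
(0, 0)
(16, 0)
(18, 3.464)
(27.5, 19.919)
(32, 27.713)

Answer: (0, 0)
(16, 0)
(18, 3.464)
(27.5, 19.919)
(32, 27.713)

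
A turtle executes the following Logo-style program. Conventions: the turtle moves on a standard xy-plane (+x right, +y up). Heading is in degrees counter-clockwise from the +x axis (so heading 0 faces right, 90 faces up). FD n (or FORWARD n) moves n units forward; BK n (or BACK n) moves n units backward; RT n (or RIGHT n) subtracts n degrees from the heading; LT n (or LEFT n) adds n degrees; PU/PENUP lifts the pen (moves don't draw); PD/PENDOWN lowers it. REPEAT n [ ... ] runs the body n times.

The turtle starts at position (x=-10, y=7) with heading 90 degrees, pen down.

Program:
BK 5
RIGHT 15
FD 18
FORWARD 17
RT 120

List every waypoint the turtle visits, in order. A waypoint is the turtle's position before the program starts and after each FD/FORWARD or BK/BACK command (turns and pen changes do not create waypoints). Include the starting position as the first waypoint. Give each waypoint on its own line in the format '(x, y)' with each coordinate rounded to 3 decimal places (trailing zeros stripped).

Executing turtle program step by step:
Start: pos=(-10,7), heading=90, pen down
BK 5: (-10,7) -> (-10,2) [heading=90, draw]
RT 15: heading 90 -> 75
FD 18: (-10,2) -> (-5.341,19.387) [heading=75, draw]
FD 17: (-5.341,19.387) -> (-0.941,35.807) [heading=75, draw]
RT 120: heading 75 -> 315
Final: pos=(-0.941,35.807), heading=315, 3 segment(s) drawn
Waypoints (4 total):
(-10, 7)
(-10, 2)
(-5.341, 19.387)
(-0.941, 35.807)

Answer: (-10, 7)
(-10, 2)
(-5.341, 19.387)
(-0.941, 35.807)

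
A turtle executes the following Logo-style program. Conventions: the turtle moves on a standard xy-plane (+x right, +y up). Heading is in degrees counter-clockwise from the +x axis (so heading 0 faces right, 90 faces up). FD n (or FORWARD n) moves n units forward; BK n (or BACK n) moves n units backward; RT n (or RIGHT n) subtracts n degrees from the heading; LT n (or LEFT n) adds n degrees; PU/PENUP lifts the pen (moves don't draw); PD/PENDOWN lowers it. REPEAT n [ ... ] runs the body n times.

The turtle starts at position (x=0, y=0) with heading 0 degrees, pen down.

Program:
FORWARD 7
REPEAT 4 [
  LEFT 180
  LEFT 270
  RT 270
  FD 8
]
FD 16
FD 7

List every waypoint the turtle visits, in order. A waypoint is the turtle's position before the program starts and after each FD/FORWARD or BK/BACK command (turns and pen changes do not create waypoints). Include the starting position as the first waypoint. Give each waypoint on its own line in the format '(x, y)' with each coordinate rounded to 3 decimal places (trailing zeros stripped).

Answer: (0, 0)
(7, 0)
(-1, 0)
(7, 0)
(-1, 0)
(7, 0)
(23, 0)
(30, 0)

Derivation:
Executing turtle program step by step:
Start: pos=(0,0), heading=0, pen down
FD 7: (0,0) -> (7,0) [heading=0, draw]
REPEAT 4 [
  -- iteration 1/4 --
  LT 180: heading 0 -> 180
  LT 270: heading 180 -> 90
  RT 270: heading 90 -> 180
  FD 8: (7,0) -> (-1,0) [heading=180, draw]
  -- iteration 2/4 --
  LT 180: heading 180 -> 0
  LT 270: heading 0 -> 270
  RT 270: heading 270 -> 0
  FD 8: (-1,0) -> (7,0) [heading=0, draw]
  -- iteration 3/4 --
  LT 180: heading 0 -> 180
  LT 270: heading 180 -> 90
  RT 270: heading 90 -> 180
  FD 8: (7,0) -> (-1,0) [heading=180, draw]
  -- iteration 4/4 --
  LT 180: heading 180 -> 0
  LT 270: heading 0 -> 270
  RT 270: heading 270 -> 0
  FD 8: (-1,0) -> (7,0) [heading=0, draw]
]
FD 16: (7,0) -> (23,0) [heading=0, draw]
FD 7: (23,0) -> (30,0) [heading=0, draw]
Final: pos=(30,0), heading=0, 7 segment(s) drawn
Waypoints (8 total):
(0, 0)
(7, 0)
(-1, 0)
(7, 0)
(-1, 0)
(7, 0)
(23, 0)
(30, 0)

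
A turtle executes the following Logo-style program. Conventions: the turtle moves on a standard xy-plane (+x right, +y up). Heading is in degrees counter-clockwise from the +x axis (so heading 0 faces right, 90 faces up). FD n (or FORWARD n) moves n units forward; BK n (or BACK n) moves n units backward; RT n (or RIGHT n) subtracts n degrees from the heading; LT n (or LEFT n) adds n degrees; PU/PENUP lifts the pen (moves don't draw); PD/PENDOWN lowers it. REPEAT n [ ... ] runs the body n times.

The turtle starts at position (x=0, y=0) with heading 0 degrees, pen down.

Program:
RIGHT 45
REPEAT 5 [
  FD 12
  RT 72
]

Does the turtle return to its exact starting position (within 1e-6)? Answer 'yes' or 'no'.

Answer: yes

Derivation:
Executing turtle program step by step:
Start: pos=(0,0), heading=0, pen down
RT 45: heading 0 -> 315
REPEAT 5 [
  -- iteration 1/5 --
  FD 12: (0,0) -> (8.485,-8.485) [heading=315, draw]
  RT 72: heading 315 -> 243
  -- iteration 2/5 --
  FD 12: (8.485,-8.485) -> (3.037,-19.177) [heading=243, draw]
  RT 72: heading 243 -> 171
  -- iteration 3/5 --
  FD 12: (3.037,-19.177) -> (-8.815,-17.3) [heading=171, draw]
  RT 72: heading 171 -> 99
  -- iteration 4/5 --
  FD 12: (-8.815,-17.3) -> (-10.692,-5.448) [heading=99, draw]
  RT 72: heading 99 -> 27
  -- iteration 5/5 --
  FD 12: (-10.692,-5.448) -> (0,0) [heading=27, draw]
  RT 72: heading 27 -> 315
]
Final: pos=(0,0), heading=315, 5 segment(s) drawn

Start position: (0, 0)
Final position: (0, 0)
Distance = 0; < 1e-6 -> CLOSED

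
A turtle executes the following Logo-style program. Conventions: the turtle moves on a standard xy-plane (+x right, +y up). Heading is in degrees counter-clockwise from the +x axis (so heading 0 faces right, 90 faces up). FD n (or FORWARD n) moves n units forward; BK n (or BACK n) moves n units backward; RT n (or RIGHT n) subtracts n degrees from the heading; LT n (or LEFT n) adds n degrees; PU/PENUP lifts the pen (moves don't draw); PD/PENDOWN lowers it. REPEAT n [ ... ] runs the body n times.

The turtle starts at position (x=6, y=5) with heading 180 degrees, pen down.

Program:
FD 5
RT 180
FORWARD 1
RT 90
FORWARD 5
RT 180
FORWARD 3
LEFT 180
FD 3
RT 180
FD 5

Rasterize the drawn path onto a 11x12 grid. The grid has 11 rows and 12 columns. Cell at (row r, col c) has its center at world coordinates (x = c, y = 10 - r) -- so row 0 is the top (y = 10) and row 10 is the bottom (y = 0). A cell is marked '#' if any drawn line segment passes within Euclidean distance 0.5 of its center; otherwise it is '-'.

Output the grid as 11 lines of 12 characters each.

Answer: ------------
------------
------------
------------
------------
-######-----
--#---------
--#---------
--#---------
--#---------
--#---------

Derivation:
Segment 0: (6,5) -> (1,5)
Segment 1: (1,5) -> (2,5)
Segment 2: (2,5) -> (2,0)
Segment 3: (2,0) -> (2,3)
Segment 4: (2,3) -> (2,0)
Segment 5: (2,0) -> (2,5)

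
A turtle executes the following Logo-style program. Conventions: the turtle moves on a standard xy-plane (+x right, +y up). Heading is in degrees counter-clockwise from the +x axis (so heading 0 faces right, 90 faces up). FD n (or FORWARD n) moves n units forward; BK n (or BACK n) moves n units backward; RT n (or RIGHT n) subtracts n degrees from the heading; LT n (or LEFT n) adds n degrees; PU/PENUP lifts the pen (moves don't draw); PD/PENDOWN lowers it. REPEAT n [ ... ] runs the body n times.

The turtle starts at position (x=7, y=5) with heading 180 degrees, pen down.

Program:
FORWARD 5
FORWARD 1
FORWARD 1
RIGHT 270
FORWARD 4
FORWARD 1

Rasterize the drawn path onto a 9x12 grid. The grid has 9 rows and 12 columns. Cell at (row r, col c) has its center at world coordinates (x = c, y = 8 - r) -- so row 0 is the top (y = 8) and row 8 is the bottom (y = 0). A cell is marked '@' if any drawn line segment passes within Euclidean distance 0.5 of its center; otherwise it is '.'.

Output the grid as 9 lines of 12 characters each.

Segment 0: (7,5) -> (2,5)
Segment 1: (2,5) -> (1,5)
Segment 2: (1,5) -> (0,5)
Segment 3: (0,5) -> (0,1)
Segment 4: (0,1) -> (0,0)

Answer: ............
............
............
@@@@@@@@....
@...........
@...........
@...........
@...........
@...........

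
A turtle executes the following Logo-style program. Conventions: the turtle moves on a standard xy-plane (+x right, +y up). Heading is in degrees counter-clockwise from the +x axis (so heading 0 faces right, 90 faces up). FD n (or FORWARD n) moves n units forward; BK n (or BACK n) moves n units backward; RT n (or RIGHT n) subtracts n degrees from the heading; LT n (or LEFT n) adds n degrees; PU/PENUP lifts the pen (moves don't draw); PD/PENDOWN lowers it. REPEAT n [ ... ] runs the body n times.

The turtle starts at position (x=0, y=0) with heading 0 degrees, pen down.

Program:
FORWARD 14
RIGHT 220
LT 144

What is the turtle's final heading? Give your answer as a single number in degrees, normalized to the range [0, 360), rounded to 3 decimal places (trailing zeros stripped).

Executing turtle program step by step:
Start: pos=(0,0), heading=0, pen down
FD 14: (0,0) -> (14,0) [heading=0, draw]
RT 220: heading 0 -> 140
LT 144: heading 140 -> 284
Final: pos=(14,0), heading=284, 1 segment(s) drawn

Answer: 284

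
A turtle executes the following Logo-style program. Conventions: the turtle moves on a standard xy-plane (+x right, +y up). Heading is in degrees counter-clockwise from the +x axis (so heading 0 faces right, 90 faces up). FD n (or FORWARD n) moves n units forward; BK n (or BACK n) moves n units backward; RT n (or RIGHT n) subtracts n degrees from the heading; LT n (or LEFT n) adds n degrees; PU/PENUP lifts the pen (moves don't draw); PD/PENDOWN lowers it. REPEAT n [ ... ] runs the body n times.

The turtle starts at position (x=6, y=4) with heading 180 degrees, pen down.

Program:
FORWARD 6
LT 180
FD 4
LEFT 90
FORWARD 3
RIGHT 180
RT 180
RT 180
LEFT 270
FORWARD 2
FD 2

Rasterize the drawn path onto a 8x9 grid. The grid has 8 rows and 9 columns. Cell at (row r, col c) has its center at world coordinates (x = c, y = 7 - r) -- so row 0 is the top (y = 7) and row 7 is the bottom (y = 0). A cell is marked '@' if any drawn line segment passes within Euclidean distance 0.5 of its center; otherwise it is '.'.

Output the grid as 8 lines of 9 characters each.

Segment 0: (6,4) -> (0,4)
Segment 1: (0,4) -> (4,4)
Segment 2: (4,4) -> (4,7)
Segment 3: (4,7) -> (2,7)
Segment 4: (2,7) -> (0,7)

Answer: @@@@@....
....@....
....@....
@@@@@@@..
.........
.........
.........
.........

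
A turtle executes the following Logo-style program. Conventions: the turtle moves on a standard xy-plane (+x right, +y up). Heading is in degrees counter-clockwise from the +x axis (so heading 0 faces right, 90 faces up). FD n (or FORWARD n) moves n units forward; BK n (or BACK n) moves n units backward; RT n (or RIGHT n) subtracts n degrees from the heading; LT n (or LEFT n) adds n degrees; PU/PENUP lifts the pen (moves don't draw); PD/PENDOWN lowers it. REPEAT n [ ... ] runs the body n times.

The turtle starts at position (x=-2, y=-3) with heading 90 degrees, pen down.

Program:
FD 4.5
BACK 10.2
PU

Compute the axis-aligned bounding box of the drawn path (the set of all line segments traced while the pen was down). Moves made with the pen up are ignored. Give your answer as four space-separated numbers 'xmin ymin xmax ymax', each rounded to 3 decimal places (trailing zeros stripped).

Executing turtle program step by step:
Start: pos=(-2,-3), heading=90, pen down
FD 4.5: (-2,-3) -> (-2,1.5) [heading=90, draw]
BK 10.2: (-2,1.5) -> (-2,-8.7) [heading=90, draw]
PU: pen up
Final: pos=(-2,-8.7), heading=90, 2 segment(s) drawn

Segment endpoints: x in {-2, -2, -2}, y in {-8.7, -3, 1.5}
xmin=-2, ymin=-8.7, xmax=-2, ymax=1.5

Answer: -2 -8.7 -2 1.5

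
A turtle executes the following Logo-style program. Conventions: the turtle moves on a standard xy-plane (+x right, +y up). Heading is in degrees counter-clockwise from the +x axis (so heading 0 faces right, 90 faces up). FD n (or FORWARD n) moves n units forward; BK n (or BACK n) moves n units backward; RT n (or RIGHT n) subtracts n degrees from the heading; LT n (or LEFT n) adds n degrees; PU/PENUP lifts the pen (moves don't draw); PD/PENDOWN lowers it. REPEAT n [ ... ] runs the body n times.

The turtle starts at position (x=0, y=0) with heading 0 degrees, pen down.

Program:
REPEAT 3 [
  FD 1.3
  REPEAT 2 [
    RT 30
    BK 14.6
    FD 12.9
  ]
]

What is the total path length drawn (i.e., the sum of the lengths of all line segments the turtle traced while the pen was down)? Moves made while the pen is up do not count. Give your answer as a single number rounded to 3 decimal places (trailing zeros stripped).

Answer: 168.9

Derivation:
Executing turtle program step by step:
Start: pos=(0,0), heading=0, pen down
REPEAT 3 [
  -- iteration 1/3 --
  FD 1.3: (0,0) -> (1.3,0) [heading=0, draw]
  REPEAT 2 [
    -- iteration 1/2 --
    RT 30: heading 0 -> 330
    BK 14.6: (1.3,0) -> (-11.344,7.3) [heading=330, draw]
    FD 12.9: (-11.344,7.3) -> (-0.172,0.85) [heading=330, draw]
    -- iteration 2/2 --
    RT 30: heading 330 -> 300
    BK 14.6: (-0.172,0.85) -> (-7.472,13.494) [heading=300, draw]
    FD 12.9: (-7.472,13.494) -> (-1.022,2.322) [heading=300, draw]
  ]
  -- iteration 2/3 --
  FD 1.3: (-1.022,2.322) -> (-0.372,1.196) [heading=300, draw]
  REPEAT 2 [
    -- iteration 1/2 --
    RT 30: heading 300 -> 270
    BK 14.6: (-0.372,1.196) -> (-0.372,15.796) [heading=270, draw]
    FD 12.9: (-0.372,15.796) -> (-0.372,2.896) [heading=270, draw]
    -- iteration 2/2 --
    RT 30: heading 270 -> 240
    BK 14.6: (-0.372,2.896) -> (6.928,15.54) [heading=240, draw]
    FD 12.9: (6.928,15.54) -> (0.478,4.369) [heading=240, draw]
  ]
  -- iteration 3/3 --
  FD 1.3: (0.478,4.369) -> (-0.172,3.243) [heading=240, draw]
  REPEAT 2 [
    -- iteration 1/2 --
    RT 30: heading 240 -> 210
    BK 14.6: (-0.172,3.243) -> (12.472,10.543) [heading=210, draw]
    FD 12.9: (12.472,10.543) -> (1.3,4.093) [heading=210, draw]
    -- iteration 2/2 --
    RT 30: heading 210 -> 180
    BK 14.6: (1.3,4.093) -> (15.9,4.093) [heading=180, draw]
    FD 12.9: (15.9,4.093) -> (3,4.093) [heading=180, draw]
  ]
]
Final: pos=(3,4.093), heading=180, 15 segment(s) drawn

Segment lengths:
  seg 1: (0,0) -> (1.3,0), length = 1.3
  seg 2: (1.3,0) -> (-11.344,7.3), length = 14.6
  seg 3: (-11.344,7.3) -> (-0.172,0.85), length = 12.9
  seg 4: (-0.172,0.85) -> (-7.472,13.494), length = 14.6
  seg 5: (-7.472,13.494) -> (-1.022,2.322), length = 12.9
  seg 6: (-1.022,2.322) -> (-0.372,1.196), length = 1.3
  seg 7: (-0.372,1.196) -> (-0.372,15.796), length = 14.6
  seg 8: (-0.372,15.796) -> (-0.372,2.896), length = 12.9
  seg 9: (-0.372,2.896) -> (6.928,15.54), length = 14.6
  seg 10: (6.928,15.54) -> (0.478,4.369), length = 12.9
  seg 11: (0.478,4.369) -> (-0.172,3.243), length = 1.3
  seg 12: (-0.172,3.243) -> (12.472,10.543), length = 14.6
  seg 13: (12.472,10.543) -> (1.3,4.093), length = 12.9
  seg 14: (1.3,4.093) -> (15.9,4.093), length = 14.6
  seg 15: (15.9,4.093) -> (3,4.093), length = 12.9
Total = 168.9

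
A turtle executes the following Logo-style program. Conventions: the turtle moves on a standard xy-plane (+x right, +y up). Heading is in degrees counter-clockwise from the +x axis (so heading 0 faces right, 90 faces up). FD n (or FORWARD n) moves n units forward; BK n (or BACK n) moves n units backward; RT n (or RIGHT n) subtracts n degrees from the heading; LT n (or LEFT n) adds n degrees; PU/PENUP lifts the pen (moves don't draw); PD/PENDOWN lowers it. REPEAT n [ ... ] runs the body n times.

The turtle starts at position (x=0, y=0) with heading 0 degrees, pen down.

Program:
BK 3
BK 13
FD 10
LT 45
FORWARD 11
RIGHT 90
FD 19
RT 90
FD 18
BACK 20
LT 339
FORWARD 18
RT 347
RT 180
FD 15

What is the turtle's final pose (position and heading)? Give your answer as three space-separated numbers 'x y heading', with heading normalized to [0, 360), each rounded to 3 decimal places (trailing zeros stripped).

Answer: 12.163 -2.537 37

Derivation:
Executing turtle program step by step:
Start: pos=(0,0), heading=0, pen down
BK 3: (0,0) -> (-3,0) [heading=0, draw]
BK 13: (-3,0) -> (-16,0) [heading=0, draw]
FD 10: (-16,0) -> (-6,0) [heading=0, draw]
LT 45: heading 0 -> 45
FD 11: (-6,0) -> (1.778,7.778) [heading=45, draw]
RT 90: heading 45 -> 315
FD 19: (1.778,7.778) -> (15.213,-5.657) [heading=315, draw]
RT 90: heading 315 -> 225
FD 18: (15.213,-5.657) -> (2.485,-18.385) [heading=225, draw]
BK 20: (2.485,-18.385) -> (16.627,-4.243) [heading=225, draw]
LT 339: heading 225 -> 204
FD 18: (16.627,-4.243) -> (0.184,-11.564) [heading=204, draw]
RT 347: heading 204 -> 217
RT 180: heading 217 -> 37
FD 15: (0.184,-11.564) -> (12.163,-2.537) [heading=37, draw]
Final: pos=(12.163,-2.537), heading=37, 9 segment(s) drawn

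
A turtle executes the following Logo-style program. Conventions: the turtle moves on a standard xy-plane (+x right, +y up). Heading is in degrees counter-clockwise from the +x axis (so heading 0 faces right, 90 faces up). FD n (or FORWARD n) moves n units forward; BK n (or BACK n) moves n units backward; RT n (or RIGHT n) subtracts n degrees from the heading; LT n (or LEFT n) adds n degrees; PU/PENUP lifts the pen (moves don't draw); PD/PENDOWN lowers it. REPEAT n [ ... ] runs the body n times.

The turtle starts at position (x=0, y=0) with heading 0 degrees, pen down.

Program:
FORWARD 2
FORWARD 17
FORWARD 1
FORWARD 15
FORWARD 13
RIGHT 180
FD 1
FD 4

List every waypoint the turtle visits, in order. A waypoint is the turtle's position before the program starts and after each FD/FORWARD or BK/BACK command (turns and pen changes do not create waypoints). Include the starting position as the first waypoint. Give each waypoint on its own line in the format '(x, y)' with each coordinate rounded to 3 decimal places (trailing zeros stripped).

Executing turtle program step by step:
Start: pos=(0,0), heading=0, pen down
FD 2: (0,0) -> (2,0) [heading=0, draw]
FD 17: (2,0) -> (19,0) [heading=0, draw]
FD 1: (19,0) -> (20,0) [heading=0, draw]
FD 15: (20,0) -> (35,0) [heading=0, draw]
FD 13: (35,0) -> (48,0) [heading=0, draw]
RT 180: heading 0 -> 180
FD 1: (48,0) -> (47,0) [heading=180, draw]
FD 4: (47,0) -> (43,0) [heading=180, draw]
Final: pos=(43,0), heading=180, 7 segment(s) drawn
Waypoints (8 total):
(0, 0)
(2, 0)
(19, 0)
(20, 0)
(35, 0)
(48, 0)
(47, 0)
(43, 0)

Answer: (0, 0)
(2, 0)
(19, 0)
(20, 0)
(35, 0)
(48, 0)
(47, 0)
(43, 0)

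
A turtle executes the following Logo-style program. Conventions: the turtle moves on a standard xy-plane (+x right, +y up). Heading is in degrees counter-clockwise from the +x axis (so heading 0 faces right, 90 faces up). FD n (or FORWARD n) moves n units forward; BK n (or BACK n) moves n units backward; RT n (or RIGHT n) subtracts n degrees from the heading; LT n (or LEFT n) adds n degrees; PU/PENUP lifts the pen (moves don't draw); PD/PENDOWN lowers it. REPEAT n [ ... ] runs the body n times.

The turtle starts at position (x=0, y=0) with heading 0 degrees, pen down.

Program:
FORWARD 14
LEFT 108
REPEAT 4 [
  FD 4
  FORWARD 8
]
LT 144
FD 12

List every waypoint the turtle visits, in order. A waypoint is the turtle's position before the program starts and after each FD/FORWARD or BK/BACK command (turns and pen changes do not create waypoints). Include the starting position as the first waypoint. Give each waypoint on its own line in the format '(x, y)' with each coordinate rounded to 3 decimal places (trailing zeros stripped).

Answer: (0, 0)
(14, 0)
(12.764, 3.804)
(10.292, 11.413)
(9.056, 15.217)
(6.584, 22.825)
(5.348, 26.63)
(2.875, 34.238)
(1.639, 38.042)
(-0.833, 45.651)
(-4.541, 34.238)

Derivation:
Executing turtle program step by step:
Start: pos=(0,0), heading=0, pen down
FD 14: (0,0) -> (14,0) [heading=0, draw]
LT 108: heading 0 -> 108
REPEAT 4 [
  -- iteration 1/4 --
  FD 4: (14,0) -> (12.764,3.804) [heading=108, draw]
  FD 8: (12.764,3.804) -> (10.292,11.413) [heading=108, draw]
  -- iteration 2/4 --
  FD 4: (10.292,11.413) -> (9.056,15.217) [heading=108, draw]
  FD 8: (9.056,15.217) -> (6.584,22.825) [heading=108, draw]
  -- iteration 3/4 --
  FD 4: (6.584,22.825) -> (5.348,26.63) [heading=108, draw]
  FD 8: (5.348,26.63) -> (2.875,34.238) [heading=108, draw]
  -- iteration 4/4 --
  FD 4: (2.875,34.238) -> (1.639,38.042) [heading=108, draw]
  FD 8: (1.639,38.042) -> (-0.833,45.651) [heading=108, draw]
]
LT 144: heading 108 -> 252
FD 12: (-0.833,45.651) -> (-4.541,34.238) [heading=252, draw]
Final: pos=(-4.541,34.238), heading=252, 10 segment(s) drawn
Waypoints (11 total):
(0, 0)
(14, 0)
(12.764, 3.804)
(10.292, 11.413)
(9.056, 15.217)
(6.584, 22.825)
(5.348, 26.63)
(2.875, 34.238)
(1.639, 38.042)
(-0.833, 45.651)
(-4.541, 34.238)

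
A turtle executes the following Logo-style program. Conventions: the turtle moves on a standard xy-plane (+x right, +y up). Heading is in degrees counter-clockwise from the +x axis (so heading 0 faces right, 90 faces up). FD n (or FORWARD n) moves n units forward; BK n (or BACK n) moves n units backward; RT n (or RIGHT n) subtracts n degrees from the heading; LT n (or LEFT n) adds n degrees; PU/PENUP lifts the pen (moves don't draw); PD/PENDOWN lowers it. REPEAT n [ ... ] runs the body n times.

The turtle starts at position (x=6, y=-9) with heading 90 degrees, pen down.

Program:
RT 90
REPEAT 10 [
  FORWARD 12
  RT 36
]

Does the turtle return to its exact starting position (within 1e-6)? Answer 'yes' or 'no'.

Executing turtle program step by step:
Start: pos=(6,-9), heading=90, pen down
RT 90: heading 90 -> 0
REPEAT 10 [
  -- iteration 1/10 --
  FD 12: (6,-9) -> (18,-9) [heading=0, draw]
  RT 36: heading 0 -> 324
  -- iteration 2/10 --
  FD 12: (18,-9) -> (27.708,-16.053) [heading=324, draw]
  RT 36: heading 324 -> 288
  -- iteration 3/10 --
  FD 12: (27.708,-16.053) -> (31.416,-27.466) [heading=288, draw]
  RT 36: heading 288 -> 252
  -- iteration 4/10 --
  FD 12: (31.416,-27.466) -> (27.708,-38.879) [heading=252, draw]
  RT 36: heading 252 -> 216
  -- iteration 5/10 --
  FD 12: (27.708,-38.879) -> (18,-45.932) [heading=216, draw]
  RT 36: heading 216 -> 180
  -- iteration 6/10 --
  FD 12: (18,-45.932) -> (6,-45.932) [heading=180, draw]
  RT 36: heading 180 -> 144
  -- iteration 7/10 --
  FD 12: (6,-45.932) -> (-3.708,-38.879) [heading=144, draw]
  RT 36: heading 144 -> 108
  -- iteration 8/10 --
  FD 12: (-3.708,-38.879) -> (-7.416,-27.466) [heading=108, draw]
  RT 36: heading 108 -> 72
  -- iteration 9/10 --
  FD 12: (-7.416,-27.466) -> (-3.708,-16.053) [heading=72, draw]
  RT 36: heading 72 -> 36
  -- iteration 10/10 --
  FD 12: (-3.708,-16.053) -> (6,-9) [heading=36, draw]
  RT 36: heading 36 -> 0
]
Final: pos=(6,-9), heading=0, 10 segment(s) drawn

Start position: (6, -9)
Final position: (6, -9)
Distance = 0; < 1e-6 -> CLOSED

Answer: yes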